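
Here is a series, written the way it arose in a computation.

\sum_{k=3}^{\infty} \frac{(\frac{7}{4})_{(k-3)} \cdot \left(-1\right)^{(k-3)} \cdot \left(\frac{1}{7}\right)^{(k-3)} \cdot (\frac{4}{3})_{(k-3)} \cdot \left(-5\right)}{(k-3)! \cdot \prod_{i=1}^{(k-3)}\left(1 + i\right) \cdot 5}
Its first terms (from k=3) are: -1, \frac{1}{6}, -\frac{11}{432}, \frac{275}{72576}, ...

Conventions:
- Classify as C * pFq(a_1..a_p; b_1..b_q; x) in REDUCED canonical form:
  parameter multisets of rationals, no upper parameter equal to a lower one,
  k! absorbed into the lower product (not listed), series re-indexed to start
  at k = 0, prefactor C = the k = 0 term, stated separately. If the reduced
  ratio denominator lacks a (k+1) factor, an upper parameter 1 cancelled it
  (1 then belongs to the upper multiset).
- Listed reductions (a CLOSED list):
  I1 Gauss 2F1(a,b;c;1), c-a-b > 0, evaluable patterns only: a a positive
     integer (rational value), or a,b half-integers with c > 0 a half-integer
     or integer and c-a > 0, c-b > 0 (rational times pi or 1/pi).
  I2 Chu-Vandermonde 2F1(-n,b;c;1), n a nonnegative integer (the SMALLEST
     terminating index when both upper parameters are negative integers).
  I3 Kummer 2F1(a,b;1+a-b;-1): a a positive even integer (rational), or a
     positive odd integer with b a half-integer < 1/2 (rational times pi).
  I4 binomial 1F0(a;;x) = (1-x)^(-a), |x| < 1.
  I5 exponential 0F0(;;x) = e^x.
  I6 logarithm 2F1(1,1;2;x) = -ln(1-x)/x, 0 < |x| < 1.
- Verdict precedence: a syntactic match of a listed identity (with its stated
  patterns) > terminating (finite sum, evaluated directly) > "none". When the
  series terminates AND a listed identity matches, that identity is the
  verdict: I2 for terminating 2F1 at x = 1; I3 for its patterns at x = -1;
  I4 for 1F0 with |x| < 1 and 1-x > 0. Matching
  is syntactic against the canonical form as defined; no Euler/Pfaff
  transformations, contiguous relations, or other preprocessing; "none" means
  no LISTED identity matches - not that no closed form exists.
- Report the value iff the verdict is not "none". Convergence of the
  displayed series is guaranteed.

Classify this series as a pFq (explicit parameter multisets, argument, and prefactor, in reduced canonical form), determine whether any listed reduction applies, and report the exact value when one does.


The tell: with t_0 = -1, the constant factors (C = -1, x = -1/7) combine into one prefactor.
Term ratio: r(k) = -\frac{1}{7} * (k+\frac{4}{3}) (k+\frac{7}{4}) / [(k+2) (k+1)] - rational in k. x = -\frac{1}{7}; t_0 = -1; negate the roots.

Reduced: x = -\frac{1}{7}, 2F1, upper = {\frac{4}{3}, \frac{7}{4}}, lower = {2}, C = -1. Verdict: none - this 2F1 at x = -\frac{1}{7} matches no listed pattern, and upper {\frac{4}{3}, \frac{7}{4}} holds no stopper.


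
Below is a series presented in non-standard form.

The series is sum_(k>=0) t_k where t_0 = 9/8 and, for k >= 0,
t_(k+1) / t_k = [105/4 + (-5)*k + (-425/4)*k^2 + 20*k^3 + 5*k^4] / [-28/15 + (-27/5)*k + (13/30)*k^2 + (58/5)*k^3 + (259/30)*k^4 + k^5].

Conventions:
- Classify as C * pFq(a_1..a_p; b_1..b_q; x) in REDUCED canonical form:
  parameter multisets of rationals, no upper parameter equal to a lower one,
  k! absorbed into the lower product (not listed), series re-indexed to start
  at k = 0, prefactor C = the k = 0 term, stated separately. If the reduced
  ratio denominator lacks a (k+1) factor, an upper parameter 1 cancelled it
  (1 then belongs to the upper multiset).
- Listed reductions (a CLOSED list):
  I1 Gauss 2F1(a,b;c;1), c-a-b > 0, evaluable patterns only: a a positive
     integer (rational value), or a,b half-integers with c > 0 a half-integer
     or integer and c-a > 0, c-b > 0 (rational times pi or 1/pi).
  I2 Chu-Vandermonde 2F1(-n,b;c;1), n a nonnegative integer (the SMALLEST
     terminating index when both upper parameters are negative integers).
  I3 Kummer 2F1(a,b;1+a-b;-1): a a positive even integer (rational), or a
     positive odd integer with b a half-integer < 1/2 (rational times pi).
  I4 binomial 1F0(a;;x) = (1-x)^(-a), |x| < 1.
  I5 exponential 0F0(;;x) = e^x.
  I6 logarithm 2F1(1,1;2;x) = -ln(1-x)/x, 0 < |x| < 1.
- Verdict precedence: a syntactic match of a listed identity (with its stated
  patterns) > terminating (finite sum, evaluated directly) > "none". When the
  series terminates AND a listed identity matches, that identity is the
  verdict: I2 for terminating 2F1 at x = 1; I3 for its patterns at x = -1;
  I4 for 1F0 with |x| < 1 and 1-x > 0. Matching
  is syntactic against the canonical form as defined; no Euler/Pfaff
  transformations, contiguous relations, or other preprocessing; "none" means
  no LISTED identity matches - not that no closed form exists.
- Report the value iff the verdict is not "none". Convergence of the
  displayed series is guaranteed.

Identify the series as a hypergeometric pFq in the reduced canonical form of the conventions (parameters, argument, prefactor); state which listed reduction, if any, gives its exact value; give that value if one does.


The series (x = 5) is 2F2: upper {-3, -1/2}, lower {-2/3, 4/5}, prefactor 9/8. Verdict: terminating - upper -3 stops the sum at k = 3; the 4 terms are added exactly. Value: 203031/28672.

The tell: t_0 being 9/8, cancel k + 1/2 from the displayed ratio first; then C = 9/8, x = 5.
Adjacent-term ratio: r(k) = 5 * (k-3) (k-1/2) / [(k-2/3) (k+4/5) (k+1)] - rational; roots negated = parameters, x = 5, C = 9/8.


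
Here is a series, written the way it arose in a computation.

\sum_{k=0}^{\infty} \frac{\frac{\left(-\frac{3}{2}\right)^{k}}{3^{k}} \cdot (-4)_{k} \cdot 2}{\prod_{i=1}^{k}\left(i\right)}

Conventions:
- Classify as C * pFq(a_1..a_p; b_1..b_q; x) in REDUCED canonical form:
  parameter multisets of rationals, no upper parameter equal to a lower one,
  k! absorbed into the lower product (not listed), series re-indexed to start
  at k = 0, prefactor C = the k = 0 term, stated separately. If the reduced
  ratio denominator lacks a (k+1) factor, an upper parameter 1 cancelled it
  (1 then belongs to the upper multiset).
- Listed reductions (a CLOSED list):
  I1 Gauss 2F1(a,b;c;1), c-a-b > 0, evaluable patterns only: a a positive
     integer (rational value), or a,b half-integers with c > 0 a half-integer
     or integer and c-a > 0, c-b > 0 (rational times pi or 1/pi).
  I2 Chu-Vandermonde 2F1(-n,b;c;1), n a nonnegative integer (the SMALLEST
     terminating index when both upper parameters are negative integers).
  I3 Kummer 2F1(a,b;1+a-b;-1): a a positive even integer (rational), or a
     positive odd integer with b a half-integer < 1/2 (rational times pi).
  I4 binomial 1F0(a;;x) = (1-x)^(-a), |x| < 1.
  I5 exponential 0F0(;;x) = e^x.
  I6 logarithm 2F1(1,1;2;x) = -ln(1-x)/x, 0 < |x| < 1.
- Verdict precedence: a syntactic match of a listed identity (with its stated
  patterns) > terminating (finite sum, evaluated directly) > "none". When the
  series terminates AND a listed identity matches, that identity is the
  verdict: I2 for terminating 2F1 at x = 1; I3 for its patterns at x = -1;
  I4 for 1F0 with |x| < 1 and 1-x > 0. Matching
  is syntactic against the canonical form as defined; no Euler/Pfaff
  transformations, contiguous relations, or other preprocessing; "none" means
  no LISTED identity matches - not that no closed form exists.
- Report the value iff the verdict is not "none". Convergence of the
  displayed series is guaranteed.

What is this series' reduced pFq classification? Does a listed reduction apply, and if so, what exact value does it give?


With C = 2: the canonical form is 1F0(-4; -; -\frac{1}{2}). Verdict: this is the binomial series (I4) (the 1F0 binomial series: exponent 4, x = -\frac{1}{2}). Value: \frac{81}{8}.

Structural cue: with t_0 = 2, the two k-th powers (prefactor 2) combine into one argument.
Consecutive-term ratio: r(k) = -\frac{1}{2} * (k-4) / [(k+1)] - poly over poly, x = -\frac{1}{2} from leading terms; C = 2 at k = 0.


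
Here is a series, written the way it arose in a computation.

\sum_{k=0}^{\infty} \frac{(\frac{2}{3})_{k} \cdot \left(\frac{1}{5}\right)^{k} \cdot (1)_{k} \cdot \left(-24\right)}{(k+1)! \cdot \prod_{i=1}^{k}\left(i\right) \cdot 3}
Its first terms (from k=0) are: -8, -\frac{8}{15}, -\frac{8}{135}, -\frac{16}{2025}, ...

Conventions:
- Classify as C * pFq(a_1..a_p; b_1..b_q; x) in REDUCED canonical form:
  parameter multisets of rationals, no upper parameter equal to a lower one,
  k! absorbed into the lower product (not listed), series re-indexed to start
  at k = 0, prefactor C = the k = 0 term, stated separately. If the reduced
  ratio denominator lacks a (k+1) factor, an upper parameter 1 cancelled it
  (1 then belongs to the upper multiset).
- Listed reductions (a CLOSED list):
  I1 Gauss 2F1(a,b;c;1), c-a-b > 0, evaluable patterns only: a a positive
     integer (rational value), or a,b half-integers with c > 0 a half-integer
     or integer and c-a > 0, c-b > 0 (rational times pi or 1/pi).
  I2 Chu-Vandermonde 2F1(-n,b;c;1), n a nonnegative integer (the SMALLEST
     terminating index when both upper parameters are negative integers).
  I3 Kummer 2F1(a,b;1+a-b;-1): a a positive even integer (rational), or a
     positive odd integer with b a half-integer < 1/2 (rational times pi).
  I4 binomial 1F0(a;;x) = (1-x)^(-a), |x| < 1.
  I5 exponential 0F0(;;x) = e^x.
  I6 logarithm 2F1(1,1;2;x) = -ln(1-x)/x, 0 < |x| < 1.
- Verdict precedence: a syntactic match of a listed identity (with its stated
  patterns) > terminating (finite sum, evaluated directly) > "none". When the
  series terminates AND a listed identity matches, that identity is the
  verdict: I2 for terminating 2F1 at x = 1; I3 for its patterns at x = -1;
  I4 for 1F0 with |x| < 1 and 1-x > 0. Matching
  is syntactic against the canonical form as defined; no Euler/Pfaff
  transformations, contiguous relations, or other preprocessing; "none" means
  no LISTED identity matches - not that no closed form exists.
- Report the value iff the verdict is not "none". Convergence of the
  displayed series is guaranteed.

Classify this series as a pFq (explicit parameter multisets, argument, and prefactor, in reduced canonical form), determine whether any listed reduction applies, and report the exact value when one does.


x = \frac{1}{5} here; the reduced form reads 2F1, upper {\frac{2}{3}, 1}, lower {2}, C = -8. Verdict: none (x = \frac{1}{5}): each listed identity misses the multisets {\frac{2}{3}, 1} ; {2}.

Structural cue: x = \frac{1}{5} and the denominator's factorial ratio (prefactor -8) is a lower Pochhammer.
Ratio: r(k) = \frac{1}{5} * (k+\frac{2}{3}) (k+1) / [(k+2) (k+1)] - rational in k. x = \frac{1}{5}; t_0 = -8; negate the roots.


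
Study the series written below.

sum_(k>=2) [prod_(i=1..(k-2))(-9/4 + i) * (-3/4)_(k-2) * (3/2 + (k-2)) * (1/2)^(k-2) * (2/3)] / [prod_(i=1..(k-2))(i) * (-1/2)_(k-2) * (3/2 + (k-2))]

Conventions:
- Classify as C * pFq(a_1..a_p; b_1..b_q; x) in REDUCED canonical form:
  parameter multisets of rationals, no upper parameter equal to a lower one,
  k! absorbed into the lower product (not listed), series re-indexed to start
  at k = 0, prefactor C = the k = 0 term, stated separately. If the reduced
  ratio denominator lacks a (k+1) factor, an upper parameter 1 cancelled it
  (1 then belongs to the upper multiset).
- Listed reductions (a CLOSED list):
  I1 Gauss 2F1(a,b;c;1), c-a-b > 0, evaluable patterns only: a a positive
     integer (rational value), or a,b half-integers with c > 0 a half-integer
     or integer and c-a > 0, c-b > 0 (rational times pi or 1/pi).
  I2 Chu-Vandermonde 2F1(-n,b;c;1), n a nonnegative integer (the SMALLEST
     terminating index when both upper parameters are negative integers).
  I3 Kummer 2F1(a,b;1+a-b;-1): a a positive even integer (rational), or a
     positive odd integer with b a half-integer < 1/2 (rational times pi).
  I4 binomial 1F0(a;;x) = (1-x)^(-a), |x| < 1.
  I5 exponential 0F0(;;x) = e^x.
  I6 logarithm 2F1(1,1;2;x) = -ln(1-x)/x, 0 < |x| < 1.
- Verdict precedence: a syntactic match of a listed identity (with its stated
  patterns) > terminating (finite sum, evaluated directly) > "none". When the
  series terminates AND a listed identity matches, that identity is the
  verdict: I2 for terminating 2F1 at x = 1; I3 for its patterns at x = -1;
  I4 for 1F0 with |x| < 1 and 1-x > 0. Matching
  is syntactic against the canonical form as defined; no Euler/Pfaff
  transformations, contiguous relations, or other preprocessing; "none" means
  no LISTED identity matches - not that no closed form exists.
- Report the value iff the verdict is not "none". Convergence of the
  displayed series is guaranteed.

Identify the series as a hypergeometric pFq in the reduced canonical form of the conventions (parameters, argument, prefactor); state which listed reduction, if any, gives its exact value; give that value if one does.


Classification (C = 2/3): 2F1 with upper {-5/4, -3/4}, lower {-1/2}, argument x = 1/2. Verdict: none. A 2F1 with upper {-5/4, -3/4} fits none of I1-I6 at x = 1/2; the sum runs forever.

Key observation: from the first term 2/3: striking the common factor k + 3/2 reduces the term (C = 2/3, x = 1/2).
Consecutive-term ratio: r(k) = (1/2) * (k-5/4) (k-3/4) / [(k-1/2) (k+1)] - poly over poly, x = (1/2) from leading terms; C = 2/3 at k = 0.


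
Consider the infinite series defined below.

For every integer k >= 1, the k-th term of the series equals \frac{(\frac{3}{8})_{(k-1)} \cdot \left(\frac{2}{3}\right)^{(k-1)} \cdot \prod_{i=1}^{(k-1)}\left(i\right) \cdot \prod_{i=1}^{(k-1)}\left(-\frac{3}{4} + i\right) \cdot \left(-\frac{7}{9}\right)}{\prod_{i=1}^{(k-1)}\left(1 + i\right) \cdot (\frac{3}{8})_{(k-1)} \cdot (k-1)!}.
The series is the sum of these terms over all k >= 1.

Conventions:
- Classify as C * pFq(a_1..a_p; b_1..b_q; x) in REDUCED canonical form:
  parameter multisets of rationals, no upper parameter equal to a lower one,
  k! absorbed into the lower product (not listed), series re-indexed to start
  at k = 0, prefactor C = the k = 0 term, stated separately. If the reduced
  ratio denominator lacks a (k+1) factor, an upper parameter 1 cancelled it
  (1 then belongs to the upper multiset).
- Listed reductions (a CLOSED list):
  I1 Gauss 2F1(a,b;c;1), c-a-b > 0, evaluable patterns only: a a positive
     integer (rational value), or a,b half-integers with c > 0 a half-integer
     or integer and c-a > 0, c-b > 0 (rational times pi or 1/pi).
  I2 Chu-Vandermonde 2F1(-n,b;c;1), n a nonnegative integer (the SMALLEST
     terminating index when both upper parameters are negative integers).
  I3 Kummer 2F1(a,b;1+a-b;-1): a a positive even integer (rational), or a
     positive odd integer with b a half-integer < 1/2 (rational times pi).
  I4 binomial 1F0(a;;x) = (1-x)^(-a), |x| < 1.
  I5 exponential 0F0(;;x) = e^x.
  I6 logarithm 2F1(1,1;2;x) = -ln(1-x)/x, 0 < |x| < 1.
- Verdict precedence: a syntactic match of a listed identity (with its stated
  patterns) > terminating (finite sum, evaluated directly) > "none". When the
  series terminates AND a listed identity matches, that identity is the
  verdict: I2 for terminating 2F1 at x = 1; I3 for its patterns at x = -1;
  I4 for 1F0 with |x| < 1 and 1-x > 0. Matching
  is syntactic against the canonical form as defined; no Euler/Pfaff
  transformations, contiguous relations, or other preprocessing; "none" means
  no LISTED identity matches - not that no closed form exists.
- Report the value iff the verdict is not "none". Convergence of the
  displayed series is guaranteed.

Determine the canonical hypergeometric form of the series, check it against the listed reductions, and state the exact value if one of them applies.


Key observation: t_0 being -\frac{7}{9}, the running product (C = -7/9, x = 2/3) telescopes to a rising factorial.
Term ratio: r(k) = \frac{2}{3} * (k+\frac{1}{4}) (k+1) / [(k+2) (k+1)] - rational in k, leading ratio \frac{2}{3}; with t_0 = -\frac{7}{9}, classification follows.

Prefactor -\frac{7}{9}, argument \frac{2}{3}: 2F1 with upper {\frac{1}{4}, 1} over lower {2}. Verdict: none - at argument \frac{2}{3} the multisets {\frac{1}{4}, 1} ; {2} match no listed identity.


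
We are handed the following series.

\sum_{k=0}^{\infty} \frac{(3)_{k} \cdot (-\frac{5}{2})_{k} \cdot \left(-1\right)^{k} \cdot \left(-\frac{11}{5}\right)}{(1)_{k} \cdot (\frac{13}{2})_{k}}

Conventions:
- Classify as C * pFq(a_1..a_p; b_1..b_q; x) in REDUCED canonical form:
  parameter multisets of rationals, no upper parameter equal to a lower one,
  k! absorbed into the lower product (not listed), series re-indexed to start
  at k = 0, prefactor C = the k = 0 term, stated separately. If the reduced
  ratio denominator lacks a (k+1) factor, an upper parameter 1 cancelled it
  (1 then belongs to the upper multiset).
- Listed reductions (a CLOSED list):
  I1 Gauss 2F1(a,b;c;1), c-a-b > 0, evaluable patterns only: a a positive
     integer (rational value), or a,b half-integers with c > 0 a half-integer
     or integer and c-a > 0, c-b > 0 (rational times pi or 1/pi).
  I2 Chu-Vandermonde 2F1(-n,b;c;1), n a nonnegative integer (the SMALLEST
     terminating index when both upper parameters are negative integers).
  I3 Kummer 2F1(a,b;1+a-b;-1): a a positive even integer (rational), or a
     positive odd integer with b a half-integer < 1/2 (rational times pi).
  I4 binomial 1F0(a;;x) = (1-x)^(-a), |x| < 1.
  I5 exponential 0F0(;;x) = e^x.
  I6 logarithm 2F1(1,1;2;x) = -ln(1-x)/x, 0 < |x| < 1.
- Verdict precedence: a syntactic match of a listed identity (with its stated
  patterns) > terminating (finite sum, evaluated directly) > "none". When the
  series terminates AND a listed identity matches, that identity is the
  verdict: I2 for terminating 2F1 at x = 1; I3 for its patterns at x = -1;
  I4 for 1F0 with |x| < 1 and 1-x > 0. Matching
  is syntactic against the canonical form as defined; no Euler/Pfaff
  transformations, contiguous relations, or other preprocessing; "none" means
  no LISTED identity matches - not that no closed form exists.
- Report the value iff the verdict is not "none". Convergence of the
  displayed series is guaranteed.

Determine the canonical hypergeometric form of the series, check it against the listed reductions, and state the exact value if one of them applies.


Classification (C = -\frac{11}{5}): 2F1 with upper {-\frac{5}{2}, 3}, lower {\frac{13}{2}}, argument x = -1. Verdict: Kummer (I3) applies (x = -1; c = \frac{13}{2} equals 1+a-b for upper {-\frac{5}{2}, 3}: listed pattern). Sum: \left(-\frac{7623}{4096}\right) \cdot \pi.

First insight: with t_0 = -\frac{11}{5}, (1)_k (prefactor -11/5) is k! itself.
Step ratio: r(k) = -1 * (k-\frac{5}{2}) (k+3) / [(k+\frac{13}{2}) (k+1)] - poly over poly, x = -1 from leading terms; C = -\frac{11}{5} at k = 0.


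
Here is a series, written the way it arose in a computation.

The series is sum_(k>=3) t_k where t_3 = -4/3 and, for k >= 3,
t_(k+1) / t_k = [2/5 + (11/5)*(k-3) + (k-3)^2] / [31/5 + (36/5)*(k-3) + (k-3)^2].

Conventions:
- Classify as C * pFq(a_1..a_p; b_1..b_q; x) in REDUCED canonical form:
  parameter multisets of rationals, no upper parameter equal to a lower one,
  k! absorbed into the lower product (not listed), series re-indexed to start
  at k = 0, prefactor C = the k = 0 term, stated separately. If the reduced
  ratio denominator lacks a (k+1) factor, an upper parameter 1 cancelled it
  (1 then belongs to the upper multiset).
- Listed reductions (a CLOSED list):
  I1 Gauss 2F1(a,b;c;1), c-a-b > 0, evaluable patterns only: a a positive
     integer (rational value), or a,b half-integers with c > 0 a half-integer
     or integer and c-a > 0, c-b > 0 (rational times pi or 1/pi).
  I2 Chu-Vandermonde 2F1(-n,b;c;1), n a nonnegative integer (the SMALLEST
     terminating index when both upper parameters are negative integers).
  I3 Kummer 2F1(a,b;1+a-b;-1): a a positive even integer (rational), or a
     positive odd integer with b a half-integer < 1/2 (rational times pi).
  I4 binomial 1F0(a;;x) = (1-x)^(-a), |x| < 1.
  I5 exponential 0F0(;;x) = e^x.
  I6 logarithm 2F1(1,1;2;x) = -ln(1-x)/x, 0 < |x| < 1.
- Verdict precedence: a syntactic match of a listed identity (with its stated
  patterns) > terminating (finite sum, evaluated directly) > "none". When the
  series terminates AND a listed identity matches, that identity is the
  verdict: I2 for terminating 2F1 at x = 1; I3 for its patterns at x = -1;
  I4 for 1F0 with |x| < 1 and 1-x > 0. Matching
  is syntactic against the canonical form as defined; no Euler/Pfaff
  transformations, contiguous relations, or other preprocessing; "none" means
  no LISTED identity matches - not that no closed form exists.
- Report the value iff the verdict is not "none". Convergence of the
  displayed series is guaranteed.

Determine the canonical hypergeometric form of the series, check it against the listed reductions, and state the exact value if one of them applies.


This is -4/3 * 2F1(1/5, 2; 31/5; 1) in reduced canonical form. Verdict: this is Gauss's theorem (I1) (x = 1: the Gamma ratio telescopes since c-a-b = 4 > 0 and a = 2 in Z>0). Its exact value is -182/125.

The tell: t_0 being -4/3, factor the ratio over Q (C = -4/3): negated roots = parameters.
Consecutive-term ratio: r(k) = 1 * (k+1/5) (k+2) / [(k+31/5) (k+1)] - rational; roots negated = parameters, x = 1, C = -4/3.


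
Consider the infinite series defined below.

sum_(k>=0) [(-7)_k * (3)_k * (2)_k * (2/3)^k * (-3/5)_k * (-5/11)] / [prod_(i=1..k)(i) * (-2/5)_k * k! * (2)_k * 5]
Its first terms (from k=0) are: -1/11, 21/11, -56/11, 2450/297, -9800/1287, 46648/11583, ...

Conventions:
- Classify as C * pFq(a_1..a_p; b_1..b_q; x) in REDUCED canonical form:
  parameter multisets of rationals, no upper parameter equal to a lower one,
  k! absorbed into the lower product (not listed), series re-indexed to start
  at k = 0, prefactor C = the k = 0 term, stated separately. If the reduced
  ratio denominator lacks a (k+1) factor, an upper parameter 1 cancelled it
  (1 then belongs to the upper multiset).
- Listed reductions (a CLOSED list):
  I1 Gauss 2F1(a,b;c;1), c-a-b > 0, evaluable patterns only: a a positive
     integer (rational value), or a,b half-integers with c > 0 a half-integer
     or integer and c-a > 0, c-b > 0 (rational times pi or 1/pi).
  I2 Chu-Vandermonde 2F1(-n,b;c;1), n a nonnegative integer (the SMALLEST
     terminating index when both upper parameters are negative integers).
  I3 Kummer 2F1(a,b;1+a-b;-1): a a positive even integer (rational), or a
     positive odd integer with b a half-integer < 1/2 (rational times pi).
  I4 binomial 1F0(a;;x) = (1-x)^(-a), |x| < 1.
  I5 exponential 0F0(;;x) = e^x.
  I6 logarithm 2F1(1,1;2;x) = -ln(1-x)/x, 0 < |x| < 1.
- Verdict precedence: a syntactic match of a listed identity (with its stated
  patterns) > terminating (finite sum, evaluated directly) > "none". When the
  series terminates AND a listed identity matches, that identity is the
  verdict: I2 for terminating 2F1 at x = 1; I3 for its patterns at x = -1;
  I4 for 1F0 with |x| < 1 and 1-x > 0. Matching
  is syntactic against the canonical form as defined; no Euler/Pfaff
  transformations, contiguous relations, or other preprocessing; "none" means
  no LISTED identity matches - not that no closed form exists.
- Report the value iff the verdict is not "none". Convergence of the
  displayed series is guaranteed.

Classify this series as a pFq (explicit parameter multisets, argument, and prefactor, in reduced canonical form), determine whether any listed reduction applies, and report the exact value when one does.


With C = -1/11: the canonical form is 3F2(-7, -3/5, 3; -2/5, 1; 2/3). Verdict: terminating - no listed pattern fits, but -7 in the upper list cuts the series at k = 7; direct evaluation. Sum: 2751250/7193043.

First insight: t_0 = -1/11 here, and the parameter 2 appears in both the upper and lower lists and cancels.
Adjacent-term ratio: r(k) = (2/3) * (k-7) (k-3/5) (k+3) / [(k-2/5) (k+1) (k+1)] - rational; roots negated = parameters, x = (2/3), C = -1/11.


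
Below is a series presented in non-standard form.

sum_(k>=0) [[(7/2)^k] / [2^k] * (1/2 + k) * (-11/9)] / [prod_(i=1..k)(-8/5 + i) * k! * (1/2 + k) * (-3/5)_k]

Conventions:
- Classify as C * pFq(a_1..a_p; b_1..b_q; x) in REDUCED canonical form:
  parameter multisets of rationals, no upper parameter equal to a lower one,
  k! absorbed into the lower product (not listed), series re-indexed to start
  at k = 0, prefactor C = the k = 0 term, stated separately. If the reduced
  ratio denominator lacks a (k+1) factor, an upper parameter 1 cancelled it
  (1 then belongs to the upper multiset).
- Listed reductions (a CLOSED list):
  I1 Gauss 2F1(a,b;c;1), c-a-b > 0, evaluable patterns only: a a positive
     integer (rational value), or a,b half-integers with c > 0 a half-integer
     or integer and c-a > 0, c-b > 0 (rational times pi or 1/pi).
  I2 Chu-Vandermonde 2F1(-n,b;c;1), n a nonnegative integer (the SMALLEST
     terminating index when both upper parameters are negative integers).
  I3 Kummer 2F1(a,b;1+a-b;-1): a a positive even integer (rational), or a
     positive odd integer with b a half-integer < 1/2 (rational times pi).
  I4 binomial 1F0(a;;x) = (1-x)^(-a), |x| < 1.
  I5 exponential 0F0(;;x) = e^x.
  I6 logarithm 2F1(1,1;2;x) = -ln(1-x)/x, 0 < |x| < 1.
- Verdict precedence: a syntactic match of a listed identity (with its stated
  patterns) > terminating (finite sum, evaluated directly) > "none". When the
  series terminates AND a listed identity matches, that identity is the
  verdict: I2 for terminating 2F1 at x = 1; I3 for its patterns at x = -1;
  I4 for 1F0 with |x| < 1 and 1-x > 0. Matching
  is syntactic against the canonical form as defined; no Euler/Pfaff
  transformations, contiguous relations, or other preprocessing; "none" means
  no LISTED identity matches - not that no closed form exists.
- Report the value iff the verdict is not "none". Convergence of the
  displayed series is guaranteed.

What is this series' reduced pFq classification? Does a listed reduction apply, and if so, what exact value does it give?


The series (x = 7/4) is 0F2: upper {-}, lower {-3/5, -3/5}, prefactor -11/9. Verdict: none - at argument 7/4 the multisets {-} ; {-3/5, -3/5} match no listed identity.

Key step: t_0 = -11/9 here, and the two k-th powers (C = -11/9) combine into one argument.
Consecutive-term ratio: r(k) = (7/4) * 1 / [(k-3/5) (k-3/5) (k+1)] ; factor over Q: parameters, x = (7/4), and C = -11/9.


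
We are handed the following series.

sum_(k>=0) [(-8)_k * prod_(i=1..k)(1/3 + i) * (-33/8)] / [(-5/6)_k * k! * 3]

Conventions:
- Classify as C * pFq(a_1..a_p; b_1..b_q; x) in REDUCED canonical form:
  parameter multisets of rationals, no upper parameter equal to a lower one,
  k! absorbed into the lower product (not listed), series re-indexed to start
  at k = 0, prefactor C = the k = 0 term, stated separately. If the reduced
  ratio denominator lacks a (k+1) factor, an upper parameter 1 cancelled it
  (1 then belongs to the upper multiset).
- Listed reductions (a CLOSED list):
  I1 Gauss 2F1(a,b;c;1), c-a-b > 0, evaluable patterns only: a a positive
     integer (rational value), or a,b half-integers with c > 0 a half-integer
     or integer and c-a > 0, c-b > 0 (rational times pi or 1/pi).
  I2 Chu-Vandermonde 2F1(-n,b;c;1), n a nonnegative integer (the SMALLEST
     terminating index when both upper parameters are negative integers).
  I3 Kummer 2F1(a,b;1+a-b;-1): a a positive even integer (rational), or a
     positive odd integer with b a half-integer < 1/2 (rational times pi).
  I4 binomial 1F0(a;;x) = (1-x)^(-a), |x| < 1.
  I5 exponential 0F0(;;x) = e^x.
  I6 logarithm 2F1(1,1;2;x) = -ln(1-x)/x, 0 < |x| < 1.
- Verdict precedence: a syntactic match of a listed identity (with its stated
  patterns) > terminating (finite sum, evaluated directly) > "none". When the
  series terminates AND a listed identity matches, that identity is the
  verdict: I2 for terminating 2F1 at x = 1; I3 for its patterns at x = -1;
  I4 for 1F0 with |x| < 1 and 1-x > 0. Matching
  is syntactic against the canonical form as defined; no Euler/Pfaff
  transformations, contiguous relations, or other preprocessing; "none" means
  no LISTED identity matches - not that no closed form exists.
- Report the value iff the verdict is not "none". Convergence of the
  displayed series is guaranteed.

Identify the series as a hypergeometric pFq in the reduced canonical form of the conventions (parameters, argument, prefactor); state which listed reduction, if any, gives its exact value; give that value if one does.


Key step: from the first term -11/8: the constant factors (prefactor -11/8) combine into one prefactor.
Ratio: r(k) = 1 * (k-8) (k+4/3) / [(k-5/6) (k+1)] ; factor over Q: parameters, x = 1, and C = -11/8.

x = 1 here; the reduced form reads 2F1, upper {-8, 4/3}, lower {-5/6}, C = -11/8. Verdict: this is the Chu-Vandermonde identity I2 (terminating 2F1 at x = 1 with n = 8, b = 4/3, c = -5/6). Sum: -1372019/4358600.


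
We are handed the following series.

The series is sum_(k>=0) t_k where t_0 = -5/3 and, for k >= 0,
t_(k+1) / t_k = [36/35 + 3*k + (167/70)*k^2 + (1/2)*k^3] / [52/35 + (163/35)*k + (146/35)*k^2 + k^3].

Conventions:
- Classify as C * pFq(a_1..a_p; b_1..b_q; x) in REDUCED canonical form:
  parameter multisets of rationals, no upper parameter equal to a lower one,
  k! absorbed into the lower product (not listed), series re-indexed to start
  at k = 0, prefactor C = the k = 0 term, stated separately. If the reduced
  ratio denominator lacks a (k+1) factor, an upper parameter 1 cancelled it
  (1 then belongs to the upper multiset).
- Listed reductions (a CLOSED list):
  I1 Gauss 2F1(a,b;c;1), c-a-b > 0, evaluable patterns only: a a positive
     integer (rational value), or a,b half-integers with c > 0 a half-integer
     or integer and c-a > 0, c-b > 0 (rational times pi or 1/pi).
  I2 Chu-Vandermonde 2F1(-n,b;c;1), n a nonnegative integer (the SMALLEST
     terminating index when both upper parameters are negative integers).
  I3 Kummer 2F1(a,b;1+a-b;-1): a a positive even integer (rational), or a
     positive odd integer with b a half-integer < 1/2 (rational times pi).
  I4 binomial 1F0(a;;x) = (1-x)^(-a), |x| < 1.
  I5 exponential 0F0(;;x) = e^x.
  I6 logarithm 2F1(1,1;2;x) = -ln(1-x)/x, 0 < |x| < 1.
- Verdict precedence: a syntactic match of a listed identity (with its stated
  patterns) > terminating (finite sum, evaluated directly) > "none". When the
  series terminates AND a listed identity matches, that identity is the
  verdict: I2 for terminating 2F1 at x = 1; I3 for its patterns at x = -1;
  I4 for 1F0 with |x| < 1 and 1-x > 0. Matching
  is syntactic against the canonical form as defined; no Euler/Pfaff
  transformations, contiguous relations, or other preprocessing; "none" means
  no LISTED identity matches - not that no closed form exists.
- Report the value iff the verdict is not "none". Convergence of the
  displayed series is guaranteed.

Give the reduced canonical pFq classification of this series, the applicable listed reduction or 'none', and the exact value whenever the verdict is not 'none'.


Classification (C = -5/3): 2F1 with upper {6/5, 3}, lower {13/5}, argument x = 1/2. Verdict: none - this 2F1 at x = 1/2 matches no listed pattern, and upper {6/5, 3} holds no stopper.

Key observation: t_0 being -5/3, the parameter 4/7 appears in both the upper and lower lists and cancels.
Adjacent-term ratio: r(k) = (1/2) * (k+6/5) (k+3) / [(k+13/5) (k+1)] - poly over poly, x = (1/2) from leading terms; C = -5/3 at k = 0.


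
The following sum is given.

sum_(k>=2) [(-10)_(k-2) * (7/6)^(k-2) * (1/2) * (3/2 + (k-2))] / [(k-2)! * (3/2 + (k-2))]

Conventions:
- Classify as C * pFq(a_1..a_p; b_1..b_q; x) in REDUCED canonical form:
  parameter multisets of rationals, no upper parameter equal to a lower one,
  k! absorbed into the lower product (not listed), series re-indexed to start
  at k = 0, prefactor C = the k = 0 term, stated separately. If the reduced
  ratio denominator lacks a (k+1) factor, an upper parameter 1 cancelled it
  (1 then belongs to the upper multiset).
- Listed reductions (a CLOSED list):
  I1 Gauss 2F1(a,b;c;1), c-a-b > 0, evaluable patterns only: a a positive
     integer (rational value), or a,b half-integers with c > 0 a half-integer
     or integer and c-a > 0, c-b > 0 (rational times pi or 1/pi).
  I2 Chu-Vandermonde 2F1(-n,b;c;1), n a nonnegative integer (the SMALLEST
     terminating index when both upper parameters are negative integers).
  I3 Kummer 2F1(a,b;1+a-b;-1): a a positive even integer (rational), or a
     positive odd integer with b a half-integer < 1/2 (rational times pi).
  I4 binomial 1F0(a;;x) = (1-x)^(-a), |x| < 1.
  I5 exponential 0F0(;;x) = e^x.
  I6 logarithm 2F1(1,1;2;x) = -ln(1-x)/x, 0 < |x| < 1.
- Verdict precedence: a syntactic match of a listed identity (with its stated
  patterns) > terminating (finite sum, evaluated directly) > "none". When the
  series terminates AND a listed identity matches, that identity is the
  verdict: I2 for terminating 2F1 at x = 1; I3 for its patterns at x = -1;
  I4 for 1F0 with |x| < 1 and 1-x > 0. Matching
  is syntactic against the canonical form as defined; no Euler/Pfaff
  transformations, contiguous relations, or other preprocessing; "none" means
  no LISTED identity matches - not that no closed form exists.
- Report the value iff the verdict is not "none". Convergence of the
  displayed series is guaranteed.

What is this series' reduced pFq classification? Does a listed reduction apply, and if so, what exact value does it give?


Classification (C = 1/2): 1F0 with upper {-10}, lower {-}, argument x = 7/6. Verdict: terminating (-10 upstairs). 11 nonzero terms in all; added directly. Its exact value is 1/120932352.

Key step: with t_0 = 1/2, the factor k + 3/2 cancels (top and bottom), leaving C = 1/2.
Consecutive-term ratio: r(k) = (7/6) * (k-10) / [(k+1)] - poly over poly, x = (7/6) from leading terms; C = 1/2 at k = 0.


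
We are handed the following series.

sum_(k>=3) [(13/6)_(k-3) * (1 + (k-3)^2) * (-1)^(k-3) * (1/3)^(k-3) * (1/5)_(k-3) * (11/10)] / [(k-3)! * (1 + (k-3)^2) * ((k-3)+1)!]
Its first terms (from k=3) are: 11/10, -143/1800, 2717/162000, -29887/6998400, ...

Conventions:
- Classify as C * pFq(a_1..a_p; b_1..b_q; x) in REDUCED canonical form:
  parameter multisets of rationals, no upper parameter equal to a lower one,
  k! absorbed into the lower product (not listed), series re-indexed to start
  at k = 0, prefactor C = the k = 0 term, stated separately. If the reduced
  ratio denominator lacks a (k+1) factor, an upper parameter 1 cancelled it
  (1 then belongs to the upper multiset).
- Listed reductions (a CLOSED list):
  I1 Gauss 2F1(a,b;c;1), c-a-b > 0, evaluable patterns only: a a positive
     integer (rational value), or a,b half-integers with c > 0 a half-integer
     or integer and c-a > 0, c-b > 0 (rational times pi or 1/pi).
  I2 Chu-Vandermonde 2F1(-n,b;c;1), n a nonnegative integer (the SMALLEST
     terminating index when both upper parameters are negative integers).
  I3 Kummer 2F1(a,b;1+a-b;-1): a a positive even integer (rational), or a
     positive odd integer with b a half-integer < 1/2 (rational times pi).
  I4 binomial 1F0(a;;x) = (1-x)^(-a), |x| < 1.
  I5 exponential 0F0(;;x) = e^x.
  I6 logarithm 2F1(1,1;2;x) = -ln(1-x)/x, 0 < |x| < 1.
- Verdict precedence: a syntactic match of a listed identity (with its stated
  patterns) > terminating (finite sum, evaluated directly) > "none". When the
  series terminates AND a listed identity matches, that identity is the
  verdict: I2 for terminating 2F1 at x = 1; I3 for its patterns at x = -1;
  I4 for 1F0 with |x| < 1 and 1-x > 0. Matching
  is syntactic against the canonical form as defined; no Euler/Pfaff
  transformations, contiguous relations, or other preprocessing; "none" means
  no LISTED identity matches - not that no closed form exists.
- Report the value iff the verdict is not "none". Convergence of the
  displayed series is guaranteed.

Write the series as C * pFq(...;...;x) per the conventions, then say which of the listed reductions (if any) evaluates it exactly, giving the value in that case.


This is 11/10 * 2F1(1/5, 13/6; 2; -1/3) in reduced canonical form. Verdict: no listed reduction: x = -1/3 and upper {1/5, 13/6} fail every I1-I6 pattern.

Key step: t_0 being 11/10, the denominator's factorial ratio (C = 11/10) is a lower Pochhammer.
Term ratio: r(k) = (-1/3) * (k+1/5) (k+13/6) / [(k+2) (k+1)] - rational; roots negated = parameters, x = (-1/3), C = 11/10.


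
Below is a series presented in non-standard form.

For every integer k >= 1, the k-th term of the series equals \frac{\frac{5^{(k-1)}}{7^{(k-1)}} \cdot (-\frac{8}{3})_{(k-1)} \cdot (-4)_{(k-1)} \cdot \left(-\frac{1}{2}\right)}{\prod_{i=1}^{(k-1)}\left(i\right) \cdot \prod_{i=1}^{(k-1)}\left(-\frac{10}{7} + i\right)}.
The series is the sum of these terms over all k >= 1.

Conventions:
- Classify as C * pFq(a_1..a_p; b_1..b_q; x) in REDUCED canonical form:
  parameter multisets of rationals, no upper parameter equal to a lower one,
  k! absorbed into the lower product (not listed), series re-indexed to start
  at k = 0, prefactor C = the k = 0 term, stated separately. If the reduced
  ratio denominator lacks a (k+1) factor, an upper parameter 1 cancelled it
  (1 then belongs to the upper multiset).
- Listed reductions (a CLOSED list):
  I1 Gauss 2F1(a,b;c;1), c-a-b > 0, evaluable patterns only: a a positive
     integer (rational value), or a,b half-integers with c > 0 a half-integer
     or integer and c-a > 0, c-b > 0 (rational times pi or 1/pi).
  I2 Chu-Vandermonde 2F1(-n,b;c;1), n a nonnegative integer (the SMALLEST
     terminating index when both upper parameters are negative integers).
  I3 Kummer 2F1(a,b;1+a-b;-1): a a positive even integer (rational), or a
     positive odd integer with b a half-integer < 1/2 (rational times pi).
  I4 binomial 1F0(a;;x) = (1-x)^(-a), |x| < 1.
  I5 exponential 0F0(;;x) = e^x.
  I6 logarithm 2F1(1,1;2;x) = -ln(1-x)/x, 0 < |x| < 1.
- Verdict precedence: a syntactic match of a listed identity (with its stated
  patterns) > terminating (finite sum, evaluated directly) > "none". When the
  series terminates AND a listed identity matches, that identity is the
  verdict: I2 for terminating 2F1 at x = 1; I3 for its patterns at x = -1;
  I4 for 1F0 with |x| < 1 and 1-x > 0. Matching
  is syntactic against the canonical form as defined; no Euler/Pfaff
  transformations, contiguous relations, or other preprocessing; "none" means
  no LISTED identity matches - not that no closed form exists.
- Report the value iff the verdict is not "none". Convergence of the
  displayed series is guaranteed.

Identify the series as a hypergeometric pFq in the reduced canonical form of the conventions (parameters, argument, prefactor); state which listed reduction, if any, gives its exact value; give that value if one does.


Structural cue: x = \frac{5}{7} and the product of the first k integers (C = -1/2) is k!.
Adjacent-term ratio: r(k) = \frac{5}{7} * (k-4) (k-\frac{8}{3}) / [(k-\frac{3}{7}) (k+1)] - rational; roots negated = parameters, x = \frac{5}{7}, C = -\frac{1}{2}.

This is -\frac{1}{2} * 2F1(-4, -\frac{8}{3}; -\frac{3}{7}; \frac{5}{7}) in reduced canonical form. Verdict: terminating. (-4)_k vanishes past k = 4, leaving a 5-term sum, computed directly. Sum: \frac{2003873}{48114}.


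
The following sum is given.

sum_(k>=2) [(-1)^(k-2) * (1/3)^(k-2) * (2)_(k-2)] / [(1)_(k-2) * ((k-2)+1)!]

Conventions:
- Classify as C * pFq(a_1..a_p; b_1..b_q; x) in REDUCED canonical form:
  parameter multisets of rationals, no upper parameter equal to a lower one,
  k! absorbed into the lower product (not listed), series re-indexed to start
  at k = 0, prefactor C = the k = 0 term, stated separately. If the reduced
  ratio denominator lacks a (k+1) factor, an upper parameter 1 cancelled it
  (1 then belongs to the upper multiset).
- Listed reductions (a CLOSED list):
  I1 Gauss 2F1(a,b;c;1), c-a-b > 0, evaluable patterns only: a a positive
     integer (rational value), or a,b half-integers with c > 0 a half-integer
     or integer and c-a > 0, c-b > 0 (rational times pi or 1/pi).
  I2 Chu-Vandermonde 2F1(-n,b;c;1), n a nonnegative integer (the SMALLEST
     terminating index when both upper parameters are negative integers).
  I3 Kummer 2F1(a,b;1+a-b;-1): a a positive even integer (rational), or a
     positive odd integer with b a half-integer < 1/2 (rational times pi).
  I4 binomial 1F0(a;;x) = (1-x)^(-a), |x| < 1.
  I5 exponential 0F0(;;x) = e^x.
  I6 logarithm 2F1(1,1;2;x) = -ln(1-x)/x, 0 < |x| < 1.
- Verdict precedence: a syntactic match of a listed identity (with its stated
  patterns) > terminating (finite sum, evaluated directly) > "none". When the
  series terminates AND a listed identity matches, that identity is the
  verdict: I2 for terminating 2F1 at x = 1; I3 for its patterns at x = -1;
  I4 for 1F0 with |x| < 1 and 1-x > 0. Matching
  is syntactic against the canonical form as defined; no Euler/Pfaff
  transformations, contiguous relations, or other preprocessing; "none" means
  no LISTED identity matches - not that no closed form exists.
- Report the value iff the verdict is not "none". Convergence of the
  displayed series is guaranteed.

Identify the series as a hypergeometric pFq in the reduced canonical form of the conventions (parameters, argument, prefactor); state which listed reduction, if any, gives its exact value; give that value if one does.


The series (x = -1/3) is 0F0: upper {-}, lower {-}, prefactor 1. Verdict: the I5 exponential reduction matches (the 0F0 exponential series at x = -1/3). Sum: e^(-1/3).

First insight: from the first term 1: (1)_k (prefactor 1) is k! itself.
Ratio: r(k) = (-1/3) * 1 / [(k+1)] - poly over poly, x = (-1/3) from leading terms; C = 1 at k = 0.
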